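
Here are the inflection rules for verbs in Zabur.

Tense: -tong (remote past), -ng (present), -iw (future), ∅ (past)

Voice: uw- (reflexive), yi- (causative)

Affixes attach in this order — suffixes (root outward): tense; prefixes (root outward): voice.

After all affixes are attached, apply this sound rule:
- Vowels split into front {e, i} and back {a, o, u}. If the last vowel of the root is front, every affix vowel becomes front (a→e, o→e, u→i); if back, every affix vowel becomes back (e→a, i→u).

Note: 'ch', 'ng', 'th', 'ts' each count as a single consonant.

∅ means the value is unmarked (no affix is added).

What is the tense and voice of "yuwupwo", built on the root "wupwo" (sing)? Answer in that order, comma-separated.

past, causative

Segment: yi-wupwo.
tense: ∅ → past.
voice: yi- → causative.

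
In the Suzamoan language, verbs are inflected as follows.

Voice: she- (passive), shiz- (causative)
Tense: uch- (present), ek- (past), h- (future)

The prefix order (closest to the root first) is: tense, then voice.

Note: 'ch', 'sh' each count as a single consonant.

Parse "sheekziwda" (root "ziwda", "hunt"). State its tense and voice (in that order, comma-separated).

past, passive

Segment: she-ek-ziwda.
tense: ek- → past.
voice: she- → passive.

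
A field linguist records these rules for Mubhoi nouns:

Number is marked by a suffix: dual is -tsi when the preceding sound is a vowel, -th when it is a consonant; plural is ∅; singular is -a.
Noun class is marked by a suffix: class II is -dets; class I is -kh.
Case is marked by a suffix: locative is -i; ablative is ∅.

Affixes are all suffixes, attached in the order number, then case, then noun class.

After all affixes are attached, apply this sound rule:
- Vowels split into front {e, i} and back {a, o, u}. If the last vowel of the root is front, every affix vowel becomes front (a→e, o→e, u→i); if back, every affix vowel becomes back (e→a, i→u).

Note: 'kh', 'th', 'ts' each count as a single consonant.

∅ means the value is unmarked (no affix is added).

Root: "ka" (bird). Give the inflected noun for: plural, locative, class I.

number = plural: zero marking, form stays ka.
Attach case locative -i → kai.
Attach noun class class I -kh → kaikh.
Apply vowel harmony: kaikh → kaukh.

kaukh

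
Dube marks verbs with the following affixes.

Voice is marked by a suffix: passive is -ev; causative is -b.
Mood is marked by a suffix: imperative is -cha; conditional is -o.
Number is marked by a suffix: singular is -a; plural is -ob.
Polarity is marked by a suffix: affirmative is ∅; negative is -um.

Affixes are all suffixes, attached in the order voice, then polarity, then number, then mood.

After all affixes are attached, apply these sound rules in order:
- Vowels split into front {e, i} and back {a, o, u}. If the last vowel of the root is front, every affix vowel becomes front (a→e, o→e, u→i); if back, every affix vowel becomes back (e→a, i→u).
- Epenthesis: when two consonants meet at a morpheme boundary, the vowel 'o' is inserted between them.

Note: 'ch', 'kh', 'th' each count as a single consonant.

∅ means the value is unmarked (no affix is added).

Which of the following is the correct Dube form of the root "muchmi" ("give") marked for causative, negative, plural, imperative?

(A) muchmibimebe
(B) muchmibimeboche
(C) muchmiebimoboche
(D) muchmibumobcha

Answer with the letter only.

Attach voice causative -b → muchmib.
Attach polarity negative -um → muchmibum.
Attach number plural -ob → muchmibumob.
Attach mood imperative -cha → muchmibumobcha.
Apply vowel harmony: muchmibumobcha → muchmibimebche.
Apply epenthesis: muchmibimebche → muchmibimeboche.
So the correct form is muchmibimeboche, option (B).
(D) muchmibumobcha is wrong: it fails to apply the sound rule(s).
(C) muchmiebimoboche is wrong: it has the affixes in the wrong order.
(A) muchmibimebe is wrong: it uses conditional instead of imperative for mood.

B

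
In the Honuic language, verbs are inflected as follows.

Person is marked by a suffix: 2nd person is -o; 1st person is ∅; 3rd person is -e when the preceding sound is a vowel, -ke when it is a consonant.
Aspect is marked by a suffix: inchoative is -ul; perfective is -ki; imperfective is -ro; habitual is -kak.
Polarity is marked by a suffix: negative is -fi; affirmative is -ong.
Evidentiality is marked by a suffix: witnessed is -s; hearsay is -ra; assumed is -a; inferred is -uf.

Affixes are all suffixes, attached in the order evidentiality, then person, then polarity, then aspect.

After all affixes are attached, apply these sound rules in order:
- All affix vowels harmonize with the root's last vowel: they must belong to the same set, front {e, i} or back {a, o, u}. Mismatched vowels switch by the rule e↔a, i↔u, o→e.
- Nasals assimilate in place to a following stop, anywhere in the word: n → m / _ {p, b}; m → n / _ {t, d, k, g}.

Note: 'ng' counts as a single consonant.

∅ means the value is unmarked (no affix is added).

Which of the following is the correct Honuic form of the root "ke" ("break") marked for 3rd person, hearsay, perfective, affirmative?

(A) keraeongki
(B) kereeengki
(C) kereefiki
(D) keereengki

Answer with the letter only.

Attach evidentiality hearsay -ra → kera.
Attach person 3rd person -e (after vowel 'a') → kerae.
Attach polarity affirmative -ong → keraeong.
Attach aspect perfective -ki → keraeongki.
Apply vowel harmony: keraeongki → kereeengki.
Nasal assimilation: no change.
So the correct form is kereeengki, option (B).
(D) keereengki is wrong: it has the affixes in the wrong order.
(A) keraeongki is wrong: it fails to apply the sound rule(s).
(C) kereefiki is wrong: it uses negative instead of affirmative for polarity.

B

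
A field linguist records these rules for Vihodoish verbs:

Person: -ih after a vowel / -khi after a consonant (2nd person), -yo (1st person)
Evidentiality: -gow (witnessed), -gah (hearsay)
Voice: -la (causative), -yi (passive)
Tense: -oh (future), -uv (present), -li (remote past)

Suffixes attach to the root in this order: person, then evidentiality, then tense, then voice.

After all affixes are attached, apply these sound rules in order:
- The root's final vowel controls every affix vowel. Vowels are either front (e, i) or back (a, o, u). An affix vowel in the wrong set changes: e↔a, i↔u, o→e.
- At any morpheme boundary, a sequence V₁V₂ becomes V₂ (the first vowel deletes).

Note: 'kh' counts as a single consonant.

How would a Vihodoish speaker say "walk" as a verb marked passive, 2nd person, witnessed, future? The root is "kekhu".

kekhuhgowohyu

Attach person 2nd person -ih (after vowel 'u') → kekhuih.
Attach evidentiality witnessed -gow → kekhuihgow.
Attach tense future -oh → kekhuihgowoh.
Attach voice passive -yi → kekhuihgowohyi.
Apply vowel harmony: kekhuihgowohyi → kekhuuhgowohyu.
Apply vowel deletion: kekhuuhgowohyu → kekhuhgowohyu.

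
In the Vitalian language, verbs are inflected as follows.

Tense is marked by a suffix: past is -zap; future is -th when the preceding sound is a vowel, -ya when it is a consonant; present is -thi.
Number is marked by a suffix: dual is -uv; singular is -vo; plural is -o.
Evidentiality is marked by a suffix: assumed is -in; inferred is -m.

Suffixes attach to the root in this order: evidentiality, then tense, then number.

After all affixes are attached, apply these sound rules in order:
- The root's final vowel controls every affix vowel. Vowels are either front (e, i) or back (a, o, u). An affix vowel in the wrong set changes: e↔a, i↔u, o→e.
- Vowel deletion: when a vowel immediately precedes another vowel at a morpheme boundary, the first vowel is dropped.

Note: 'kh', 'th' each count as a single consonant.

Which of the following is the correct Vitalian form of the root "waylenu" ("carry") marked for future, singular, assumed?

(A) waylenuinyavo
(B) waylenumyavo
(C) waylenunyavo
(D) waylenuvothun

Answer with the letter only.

C

Attach evidentiality assumed -in → waylenuin.
Attach tense future -ya (after consonant 'n') → waylenuinya.
Attach number singular -vo → waylenuinyavo.
Apply vowel harmony: waylenuinyavo → waylenuunyavo.
Apply vowel deletion: waylenuunyavo → waylenunyavo.
So the correct form is waylenunyavo, option (C).
(A) waylenuinyavo is wrong: it fails to apply the sound rule(s).
(D) waylenuvothun is wrong: it has the affixes in the wrong order.
(B) waylenumyavo is wrong: it uses inferred instead of assumed for evidentiality.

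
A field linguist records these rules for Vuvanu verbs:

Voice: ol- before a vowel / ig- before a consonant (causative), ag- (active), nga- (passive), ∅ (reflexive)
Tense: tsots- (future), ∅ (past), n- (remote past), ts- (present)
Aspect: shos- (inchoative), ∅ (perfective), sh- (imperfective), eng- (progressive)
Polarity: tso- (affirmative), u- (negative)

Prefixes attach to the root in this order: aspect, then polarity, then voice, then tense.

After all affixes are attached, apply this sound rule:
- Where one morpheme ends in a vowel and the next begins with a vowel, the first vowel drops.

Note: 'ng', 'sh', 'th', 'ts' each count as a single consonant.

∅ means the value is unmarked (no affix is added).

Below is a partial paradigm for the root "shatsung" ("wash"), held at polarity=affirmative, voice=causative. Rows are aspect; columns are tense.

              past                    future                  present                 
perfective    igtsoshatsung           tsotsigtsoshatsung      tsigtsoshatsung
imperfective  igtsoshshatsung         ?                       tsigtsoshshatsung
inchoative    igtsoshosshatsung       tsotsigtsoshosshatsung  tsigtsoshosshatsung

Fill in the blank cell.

Attach aspect imperfective sh- → shshatsung.
Attach polarity affirmative tso- → tsoshshatsung.
Attach voice causative ig- (before consonant 'ts') → igtsoshshatsung.
Attach tense future tsots- → tsotsigtsoshshatsung.
Vowel deletion: no change.

tsotsigtsoshshatsung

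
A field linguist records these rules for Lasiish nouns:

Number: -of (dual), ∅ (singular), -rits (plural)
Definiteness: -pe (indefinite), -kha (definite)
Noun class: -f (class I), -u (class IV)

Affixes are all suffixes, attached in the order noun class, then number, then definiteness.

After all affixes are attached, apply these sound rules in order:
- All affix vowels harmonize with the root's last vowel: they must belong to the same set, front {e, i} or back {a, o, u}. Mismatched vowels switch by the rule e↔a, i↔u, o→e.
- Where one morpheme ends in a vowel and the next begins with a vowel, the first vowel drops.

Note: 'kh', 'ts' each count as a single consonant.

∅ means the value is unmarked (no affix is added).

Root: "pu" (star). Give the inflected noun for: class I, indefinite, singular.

Attach noun class class I -f → puf.
number = singular: zero marking, form stays puf.
Attach definiteness indefinite -pe → pufpe.
Apply vowel harmony: pufpe → pufpa.
Vowel deletion: no change.

pufpa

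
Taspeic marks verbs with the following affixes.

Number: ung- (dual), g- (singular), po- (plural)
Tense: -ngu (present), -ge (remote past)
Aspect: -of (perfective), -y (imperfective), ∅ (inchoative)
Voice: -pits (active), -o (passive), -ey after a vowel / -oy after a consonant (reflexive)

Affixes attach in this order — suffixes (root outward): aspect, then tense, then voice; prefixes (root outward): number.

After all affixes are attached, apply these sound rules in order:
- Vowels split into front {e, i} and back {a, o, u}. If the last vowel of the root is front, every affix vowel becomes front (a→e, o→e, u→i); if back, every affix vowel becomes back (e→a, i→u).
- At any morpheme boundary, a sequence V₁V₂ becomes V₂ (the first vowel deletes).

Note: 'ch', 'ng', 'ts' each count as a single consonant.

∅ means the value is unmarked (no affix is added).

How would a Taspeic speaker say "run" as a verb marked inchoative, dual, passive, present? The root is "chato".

ungchatongo

aspect = inchoative: zero marking, form stays chato.
Attach number dual ung- → ungchato.
Attach tense present -ngu → ungchatongu.
Attach voice passive -o → ungchatonguo.
Vowel harmony: no change.
Apply vowel deletion: ungchatonguo → ungchatongo.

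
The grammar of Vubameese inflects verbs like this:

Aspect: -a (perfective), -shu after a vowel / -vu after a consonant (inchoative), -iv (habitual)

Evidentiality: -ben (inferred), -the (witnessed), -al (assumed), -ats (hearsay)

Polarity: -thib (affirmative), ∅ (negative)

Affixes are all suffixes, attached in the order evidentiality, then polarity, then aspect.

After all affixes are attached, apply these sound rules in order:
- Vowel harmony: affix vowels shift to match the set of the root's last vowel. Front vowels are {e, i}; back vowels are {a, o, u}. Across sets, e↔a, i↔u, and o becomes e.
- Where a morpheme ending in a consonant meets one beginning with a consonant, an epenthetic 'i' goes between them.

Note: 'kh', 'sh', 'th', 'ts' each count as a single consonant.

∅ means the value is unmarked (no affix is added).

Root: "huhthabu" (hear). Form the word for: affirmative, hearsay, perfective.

huhthabuatsithuba

Attach evidentiality hearsay -ats → huhthabuats.
Attach polarity affirmative -thib → huhthabuatsthib.
Attach aspect perfective -a → huhthabuatsthiba.
Apply vowel harmony: huhthabuatsthiba → huhthabuatsthuba.
Apply epenthesis: huhthabuatsthuba → huhthabuatsithuba.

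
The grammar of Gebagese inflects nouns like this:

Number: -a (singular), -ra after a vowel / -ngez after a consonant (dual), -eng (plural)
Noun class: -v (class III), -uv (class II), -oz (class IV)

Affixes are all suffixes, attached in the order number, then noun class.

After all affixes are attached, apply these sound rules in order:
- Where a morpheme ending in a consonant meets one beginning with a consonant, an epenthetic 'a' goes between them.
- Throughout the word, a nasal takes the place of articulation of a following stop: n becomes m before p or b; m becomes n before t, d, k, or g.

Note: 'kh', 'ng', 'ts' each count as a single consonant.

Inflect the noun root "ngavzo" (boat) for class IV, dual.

Attach number dual -ra (after vowel 'o') → ngavzora.
Attach noun class class IV -oz → ngavzoraoz.
Epenthesis: no change.
Nasal assimilation: no change.

ngavzoraoz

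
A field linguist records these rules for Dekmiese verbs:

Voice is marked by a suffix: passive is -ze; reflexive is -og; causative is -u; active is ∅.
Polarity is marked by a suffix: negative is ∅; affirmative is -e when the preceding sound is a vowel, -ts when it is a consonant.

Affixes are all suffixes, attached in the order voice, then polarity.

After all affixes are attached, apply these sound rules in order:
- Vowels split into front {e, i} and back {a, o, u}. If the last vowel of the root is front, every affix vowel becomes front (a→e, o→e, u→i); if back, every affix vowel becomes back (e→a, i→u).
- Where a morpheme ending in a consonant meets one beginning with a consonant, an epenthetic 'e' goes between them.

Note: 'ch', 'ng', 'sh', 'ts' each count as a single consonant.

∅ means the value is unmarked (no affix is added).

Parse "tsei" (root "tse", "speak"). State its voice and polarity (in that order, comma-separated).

Segment: tse-u.
voice: -u → causative.
polarity: ∅ → negative.

causative, negative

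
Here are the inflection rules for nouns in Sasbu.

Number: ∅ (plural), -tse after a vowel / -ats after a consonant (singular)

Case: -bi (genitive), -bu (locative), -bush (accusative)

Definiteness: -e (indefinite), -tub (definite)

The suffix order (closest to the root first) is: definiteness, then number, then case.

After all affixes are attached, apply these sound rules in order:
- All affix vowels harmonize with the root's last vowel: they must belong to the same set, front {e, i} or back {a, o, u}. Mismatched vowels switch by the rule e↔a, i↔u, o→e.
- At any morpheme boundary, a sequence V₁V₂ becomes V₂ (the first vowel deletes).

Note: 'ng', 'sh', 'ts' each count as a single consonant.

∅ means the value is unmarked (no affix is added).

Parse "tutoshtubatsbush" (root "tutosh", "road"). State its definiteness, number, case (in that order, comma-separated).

definite, singular, accusative

Segment: tutosh-tub-ats-bush.
definiteness: -tub → definite.
number: -tse/ats → singular.
case: -bush → accusative.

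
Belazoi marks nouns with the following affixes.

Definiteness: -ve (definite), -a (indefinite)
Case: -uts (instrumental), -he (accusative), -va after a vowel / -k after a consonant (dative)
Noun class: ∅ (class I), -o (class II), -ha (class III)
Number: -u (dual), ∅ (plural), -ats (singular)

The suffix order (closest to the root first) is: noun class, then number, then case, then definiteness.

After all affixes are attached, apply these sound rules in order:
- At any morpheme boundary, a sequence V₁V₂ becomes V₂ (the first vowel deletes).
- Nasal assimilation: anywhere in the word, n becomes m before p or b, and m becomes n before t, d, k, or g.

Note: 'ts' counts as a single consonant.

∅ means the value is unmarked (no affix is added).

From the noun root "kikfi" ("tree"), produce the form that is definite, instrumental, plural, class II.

kikfutsve

Attach noun class class II -o → kikfio.
number = plural: zero marking, form stays kikfio.
Attach case instrumental -uts → kikfiouts.
Attach definiteness definite -ve → kikfioutsve.
Apply vowel deletion: kikfioutsve → kikfutsve.
Nasal assimilation: no change.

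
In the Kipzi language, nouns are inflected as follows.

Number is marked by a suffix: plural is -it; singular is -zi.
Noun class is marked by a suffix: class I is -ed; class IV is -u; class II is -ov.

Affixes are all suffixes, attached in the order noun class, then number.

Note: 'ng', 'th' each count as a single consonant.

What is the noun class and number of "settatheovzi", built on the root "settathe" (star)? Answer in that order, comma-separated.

class II, singular

Segment: settathe-ov-zi.
noun class: -ov → class II.
number: -zi → singular.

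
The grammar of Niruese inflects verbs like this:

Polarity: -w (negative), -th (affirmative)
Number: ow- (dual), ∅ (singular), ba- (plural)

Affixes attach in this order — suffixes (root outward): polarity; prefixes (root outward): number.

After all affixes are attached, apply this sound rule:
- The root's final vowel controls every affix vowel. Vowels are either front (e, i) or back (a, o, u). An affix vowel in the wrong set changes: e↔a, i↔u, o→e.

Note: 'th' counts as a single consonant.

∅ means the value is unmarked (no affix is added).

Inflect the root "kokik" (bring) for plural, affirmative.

Attach number plural ba- → bakokik.
Attach polarity affirmative -th → bakokikth.
Apply vowel harmony: bakokikth → bekokikth.

bekokikth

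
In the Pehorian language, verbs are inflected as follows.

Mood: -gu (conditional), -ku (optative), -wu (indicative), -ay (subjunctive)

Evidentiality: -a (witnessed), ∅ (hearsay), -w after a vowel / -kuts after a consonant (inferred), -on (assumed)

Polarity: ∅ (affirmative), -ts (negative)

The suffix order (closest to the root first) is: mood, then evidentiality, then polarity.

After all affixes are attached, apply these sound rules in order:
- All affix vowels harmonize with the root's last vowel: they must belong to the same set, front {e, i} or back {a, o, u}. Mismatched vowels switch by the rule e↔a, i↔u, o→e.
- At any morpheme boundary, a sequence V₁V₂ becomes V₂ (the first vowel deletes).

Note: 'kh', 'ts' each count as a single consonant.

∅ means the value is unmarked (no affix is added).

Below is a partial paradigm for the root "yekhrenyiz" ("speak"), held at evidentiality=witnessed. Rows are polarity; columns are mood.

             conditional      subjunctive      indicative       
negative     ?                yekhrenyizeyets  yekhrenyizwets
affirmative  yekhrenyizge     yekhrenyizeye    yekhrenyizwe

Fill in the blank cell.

Attach mood conditional -gu → yekhrenyizgu.
Attach evidentiality witnessed -a → yekhrenyizgua.
Attach polarity negative -ts → yekhrenyizguats.
Apply vowel harmony: yekhrenyizguats → yekhrenyizgiets.
Apply vowel deletion: yekhrenyizgiets → yekhrenyizgets.

yekhrenyizgets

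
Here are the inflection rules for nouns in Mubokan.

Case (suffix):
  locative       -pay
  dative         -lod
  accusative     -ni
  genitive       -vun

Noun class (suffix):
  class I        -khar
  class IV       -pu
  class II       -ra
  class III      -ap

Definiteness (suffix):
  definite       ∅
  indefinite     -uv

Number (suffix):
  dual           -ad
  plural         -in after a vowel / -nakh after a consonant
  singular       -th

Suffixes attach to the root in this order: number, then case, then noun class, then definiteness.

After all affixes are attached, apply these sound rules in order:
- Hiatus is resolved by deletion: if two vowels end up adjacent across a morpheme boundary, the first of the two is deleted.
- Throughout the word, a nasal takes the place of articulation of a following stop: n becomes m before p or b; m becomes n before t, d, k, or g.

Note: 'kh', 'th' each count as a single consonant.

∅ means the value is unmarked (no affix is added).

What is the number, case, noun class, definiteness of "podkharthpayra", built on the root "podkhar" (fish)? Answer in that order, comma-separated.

singular, locative, class II, definite

Segment: podkhar-th-pay-ra.
number: -th → singular.
case: -pay → locative.
noun class: -ra → class II.
definiteness: ∅ → definite.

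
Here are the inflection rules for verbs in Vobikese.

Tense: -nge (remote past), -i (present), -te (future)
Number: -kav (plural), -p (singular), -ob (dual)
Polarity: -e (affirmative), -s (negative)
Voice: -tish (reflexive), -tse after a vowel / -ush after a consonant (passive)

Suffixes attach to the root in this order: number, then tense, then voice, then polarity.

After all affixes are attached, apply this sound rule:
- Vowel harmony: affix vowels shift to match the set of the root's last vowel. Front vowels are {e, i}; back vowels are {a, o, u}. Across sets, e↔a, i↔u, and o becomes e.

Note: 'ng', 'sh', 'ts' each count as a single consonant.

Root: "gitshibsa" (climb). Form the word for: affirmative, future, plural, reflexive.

gitshibsakavtatusha

Attach number plural -kav → gitshibsakav.
Attach tense future -te → gitshibsakavte.
Attach voice reflexive -tish → gitshibsakavtetish.
Attach polarity affirmative -e → gitshibsakavtetishe.
Apply vowel harmony: gitshibsakavtetishe → gitshibsakavtatusha.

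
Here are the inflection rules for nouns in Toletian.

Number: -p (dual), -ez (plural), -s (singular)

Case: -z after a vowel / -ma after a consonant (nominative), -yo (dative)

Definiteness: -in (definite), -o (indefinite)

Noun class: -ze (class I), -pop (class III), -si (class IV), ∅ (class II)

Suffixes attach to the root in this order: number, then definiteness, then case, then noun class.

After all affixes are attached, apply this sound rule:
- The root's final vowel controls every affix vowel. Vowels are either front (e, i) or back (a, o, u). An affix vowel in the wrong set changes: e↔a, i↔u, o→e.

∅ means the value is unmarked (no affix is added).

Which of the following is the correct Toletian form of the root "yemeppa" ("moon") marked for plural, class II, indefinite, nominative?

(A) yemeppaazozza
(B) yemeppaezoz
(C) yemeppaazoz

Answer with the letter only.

Attach number plural -ez → yemeppaez.
Attach definiteness indefinite -o → yemeppaezo.
Attach case nominative -z (after vowel 'o') → yemeppaezoz.
noun class = class II: zero marking, form stays yemeppaezoz.
Apply vowel harmony: yemeppaezoz → yemeppaazoz.
So the correct form is yemeppaazoz, option (C).
(B) yemeppaezoz is wrong: it fails to apply the sound rule(s).
(A) yemeppaazozza is wrong: it uses class I instead of class II for noun class.

C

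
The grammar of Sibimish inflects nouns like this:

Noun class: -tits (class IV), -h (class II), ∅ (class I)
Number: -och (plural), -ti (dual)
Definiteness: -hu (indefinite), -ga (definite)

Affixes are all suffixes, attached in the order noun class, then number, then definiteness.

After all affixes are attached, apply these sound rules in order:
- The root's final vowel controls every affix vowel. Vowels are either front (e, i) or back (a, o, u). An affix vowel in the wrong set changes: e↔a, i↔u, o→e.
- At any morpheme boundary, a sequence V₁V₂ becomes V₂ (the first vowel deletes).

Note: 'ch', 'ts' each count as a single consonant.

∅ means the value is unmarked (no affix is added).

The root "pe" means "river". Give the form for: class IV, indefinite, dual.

Attach noun class class IV -tits → petits.
Attach number dual -ti → petitsti.
Attach definiteness indefinite -hu → petitstihu.
Apply vowel harmony: petitstihu → petitstihi.
Vowel deletion: no change.

petitstihi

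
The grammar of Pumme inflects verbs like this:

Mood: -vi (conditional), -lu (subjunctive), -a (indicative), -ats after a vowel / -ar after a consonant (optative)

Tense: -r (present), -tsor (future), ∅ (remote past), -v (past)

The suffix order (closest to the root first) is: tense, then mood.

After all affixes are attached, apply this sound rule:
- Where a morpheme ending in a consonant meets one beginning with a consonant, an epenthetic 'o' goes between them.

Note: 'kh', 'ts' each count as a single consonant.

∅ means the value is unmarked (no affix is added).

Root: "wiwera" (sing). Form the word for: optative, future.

Attach tense future -tsor → wiweratsor.
Attach mood optative -ar (after consonant 'r') → wiweratsorar.
Epenthesis: no change.

wiweratsorar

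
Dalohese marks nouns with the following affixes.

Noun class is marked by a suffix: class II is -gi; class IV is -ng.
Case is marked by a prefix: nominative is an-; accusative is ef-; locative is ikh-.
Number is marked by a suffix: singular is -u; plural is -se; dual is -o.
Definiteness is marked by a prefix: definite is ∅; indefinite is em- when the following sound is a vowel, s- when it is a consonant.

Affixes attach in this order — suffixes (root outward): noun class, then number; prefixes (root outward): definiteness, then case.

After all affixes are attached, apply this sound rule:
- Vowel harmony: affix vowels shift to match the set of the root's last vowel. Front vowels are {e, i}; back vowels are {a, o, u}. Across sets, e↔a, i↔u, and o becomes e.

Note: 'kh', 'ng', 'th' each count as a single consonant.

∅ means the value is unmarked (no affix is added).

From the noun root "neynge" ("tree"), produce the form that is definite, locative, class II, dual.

Attach noun class class II -gi → neyngegi.
definiteness = definite: zero marking, form stays neyngegi.
Attach case locative ikh- → ikhneyngegi.
Attach number dual -o → ikhneyngegio.
Apply vowel harmony: ikhneyngegio → ikhneyngegie.

ikhneyngegie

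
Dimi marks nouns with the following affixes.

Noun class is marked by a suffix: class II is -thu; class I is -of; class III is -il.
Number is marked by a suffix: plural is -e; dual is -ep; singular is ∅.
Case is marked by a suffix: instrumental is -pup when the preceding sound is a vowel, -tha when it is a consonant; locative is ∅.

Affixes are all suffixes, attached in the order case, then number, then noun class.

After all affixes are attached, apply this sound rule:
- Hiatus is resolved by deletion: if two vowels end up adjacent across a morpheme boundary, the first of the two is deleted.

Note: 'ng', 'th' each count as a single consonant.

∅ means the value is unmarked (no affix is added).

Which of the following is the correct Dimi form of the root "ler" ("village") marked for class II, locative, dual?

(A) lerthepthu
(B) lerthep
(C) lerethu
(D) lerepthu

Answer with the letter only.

case = locative: zero marking, form stays ler.
Attach number dual -ep → lerep.
Attach noun class class II -thu → lerepthu.
Vowel deletion: no change.
So the correct form is lerepthu, option (D).
(A) lerthepthu is wrong: it uses instrumental instead of locative for case.
(C) lerethu is wrong: it uses plural instead of dual for number.
(B) lerthep is wrong: it has the affixes in the wrong order.

D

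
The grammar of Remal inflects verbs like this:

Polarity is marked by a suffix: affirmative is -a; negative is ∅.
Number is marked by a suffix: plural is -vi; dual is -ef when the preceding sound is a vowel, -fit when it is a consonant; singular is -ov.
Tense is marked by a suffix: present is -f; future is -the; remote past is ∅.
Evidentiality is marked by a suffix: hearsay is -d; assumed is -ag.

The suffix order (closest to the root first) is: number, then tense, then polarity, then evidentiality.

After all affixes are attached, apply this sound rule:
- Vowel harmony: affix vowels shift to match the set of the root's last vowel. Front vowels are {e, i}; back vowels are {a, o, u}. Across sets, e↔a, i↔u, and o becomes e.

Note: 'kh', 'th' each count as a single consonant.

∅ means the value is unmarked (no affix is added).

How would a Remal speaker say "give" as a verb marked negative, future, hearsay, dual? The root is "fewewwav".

fewewwavfutthad

Attach number dual -fit (after consonant 'v') → fewewwavfit.
Attach tense future -the → fewewwavfitthe.
polarity = negative: zero marking, form stays fewewwavfitthe.
Attach evidentiality hearsay -d → fewewwavfitthed.
Apply vowel harmony: fewewwavfitthed → fewewwavfutthad.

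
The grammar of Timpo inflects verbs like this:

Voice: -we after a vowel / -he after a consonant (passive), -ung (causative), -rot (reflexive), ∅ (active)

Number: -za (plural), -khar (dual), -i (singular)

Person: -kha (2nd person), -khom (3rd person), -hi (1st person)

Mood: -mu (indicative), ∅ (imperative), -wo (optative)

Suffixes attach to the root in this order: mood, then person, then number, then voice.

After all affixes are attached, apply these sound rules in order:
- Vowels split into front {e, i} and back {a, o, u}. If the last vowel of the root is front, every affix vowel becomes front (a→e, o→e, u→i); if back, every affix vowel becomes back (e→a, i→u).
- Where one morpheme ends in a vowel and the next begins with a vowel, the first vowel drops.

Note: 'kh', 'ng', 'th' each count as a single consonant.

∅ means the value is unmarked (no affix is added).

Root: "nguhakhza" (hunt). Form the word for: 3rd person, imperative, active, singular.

mood = imperative: zero marking, form stays nguhakhza.
Attach person 3rd person -khom → nguhakhzakhom.
Attach number singular -i → nguhakhzakhomi.
voice = active: zero marking, form stays nguhakhzakhomi.
Apply vowel harmony: nguhakhzakhomi → nguhakhzakhomu.
Vowel deletion: no change.

nguhakhzakhomu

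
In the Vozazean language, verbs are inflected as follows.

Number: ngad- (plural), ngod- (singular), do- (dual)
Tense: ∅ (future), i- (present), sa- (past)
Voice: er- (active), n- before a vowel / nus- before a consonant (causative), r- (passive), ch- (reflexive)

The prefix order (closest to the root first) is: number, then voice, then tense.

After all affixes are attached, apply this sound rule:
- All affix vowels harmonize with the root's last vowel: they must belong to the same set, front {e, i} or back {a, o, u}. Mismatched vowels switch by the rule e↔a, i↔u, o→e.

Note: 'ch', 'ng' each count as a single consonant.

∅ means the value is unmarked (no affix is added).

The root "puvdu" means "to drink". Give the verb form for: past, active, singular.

saarngodpuvdu

Attach number singular ngod- → ngodpuvdu.
Attach voice active er- → erngodpuvdu.
Attach tense past sa- → saerngodpuvdu.
Apply vowel harmony: saerngodpuvdu → saarngodpuvdu.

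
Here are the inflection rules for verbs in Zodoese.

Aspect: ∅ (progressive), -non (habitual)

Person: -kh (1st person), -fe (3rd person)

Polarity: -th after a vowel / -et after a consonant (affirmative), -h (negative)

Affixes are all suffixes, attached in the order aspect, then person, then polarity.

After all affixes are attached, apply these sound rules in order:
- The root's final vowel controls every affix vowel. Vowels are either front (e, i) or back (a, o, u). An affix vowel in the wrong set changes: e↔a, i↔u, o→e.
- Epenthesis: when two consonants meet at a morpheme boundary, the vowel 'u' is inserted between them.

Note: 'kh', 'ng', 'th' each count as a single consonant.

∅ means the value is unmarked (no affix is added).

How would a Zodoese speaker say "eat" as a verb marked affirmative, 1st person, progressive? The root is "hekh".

hekhukhet

aspect = progressive: zero marking, form stays hekh.
Attach person 1st person -kh → hekhkh.
Attach polarity affirmative -et (after consonant 'kh') → hekhkhet.
Vowel harmony: no change.
Apply epenthesis: hekhkhet → hekhukhet.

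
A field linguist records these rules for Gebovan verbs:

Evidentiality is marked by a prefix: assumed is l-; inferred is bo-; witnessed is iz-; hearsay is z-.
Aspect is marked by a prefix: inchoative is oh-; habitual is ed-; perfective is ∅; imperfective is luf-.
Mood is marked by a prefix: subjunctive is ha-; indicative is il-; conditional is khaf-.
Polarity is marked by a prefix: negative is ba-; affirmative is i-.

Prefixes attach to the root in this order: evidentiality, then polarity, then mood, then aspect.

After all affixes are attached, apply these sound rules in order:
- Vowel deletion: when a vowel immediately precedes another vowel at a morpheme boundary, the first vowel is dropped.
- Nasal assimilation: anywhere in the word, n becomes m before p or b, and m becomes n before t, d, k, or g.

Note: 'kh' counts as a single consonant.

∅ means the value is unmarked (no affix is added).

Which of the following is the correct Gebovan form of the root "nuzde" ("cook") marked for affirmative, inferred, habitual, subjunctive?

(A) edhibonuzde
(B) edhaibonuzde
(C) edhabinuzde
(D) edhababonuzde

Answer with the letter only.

Attach evidentiality inferred bo- → bonuzde.
Attach polarity affirmative i- → ibonuzde.
Attach mood subjunctive ha- → haibonuzde.
Attach aspect habitual ed- → edhaibonuzde.
Apply vowel deletion: edhaibonuzde → edhibonuzde.
Nasal assimilation: no change.
So the correct form is edhibonuzde, option (A).
(C) edhabinuzde is wrong: it has the affixes in the wrong order.
(B) edhaibonuzde is wrong: it fails to apply the sound rule(s).
(D) edhababonuzde is wrong: it uses negative instead of affirmative for polarity.

A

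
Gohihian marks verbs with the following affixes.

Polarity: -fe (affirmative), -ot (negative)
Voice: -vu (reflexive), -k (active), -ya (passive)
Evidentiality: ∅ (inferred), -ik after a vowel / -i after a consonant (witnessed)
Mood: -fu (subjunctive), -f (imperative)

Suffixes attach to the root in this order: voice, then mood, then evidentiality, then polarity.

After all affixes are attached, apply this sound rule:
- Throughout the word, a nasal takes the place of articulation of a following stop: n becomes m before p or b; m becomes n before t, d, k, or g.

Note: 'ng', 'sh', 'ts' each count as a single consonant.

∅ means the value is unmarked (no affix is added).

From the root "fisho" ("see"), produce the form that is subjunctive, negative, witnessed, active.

Attach voice active -k → fishok.
Attach mood subjunctive -fu → fishokfu.
Attach evidentiality witnessed -ik (after vowel 'u') → fishokfuik.
Attach polarity negative -ot → fishokfuikot.
Nasal assimilation: no change.

fishokfuikot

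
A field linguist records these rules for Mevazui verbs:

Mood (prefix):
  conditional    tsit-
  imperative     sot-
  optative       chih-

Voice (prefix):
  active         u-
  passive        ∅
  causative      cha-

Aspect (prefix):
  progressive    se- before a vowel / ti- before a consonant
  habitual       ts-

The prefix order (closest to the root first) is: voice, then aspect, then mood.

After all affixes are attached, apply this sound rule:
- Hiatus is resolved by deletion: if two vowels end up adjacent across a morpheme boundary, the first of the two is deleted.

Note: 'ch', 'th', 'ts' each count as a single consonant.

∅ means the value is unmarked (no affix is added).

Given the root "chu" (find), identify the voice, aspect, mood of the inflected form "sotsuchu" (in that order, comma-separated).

active, progressive, imperative

Segment: sot-se-u-chu.
voice: u- → active.
aspect: se/ti- → progressive.
mood: sot- → imperative.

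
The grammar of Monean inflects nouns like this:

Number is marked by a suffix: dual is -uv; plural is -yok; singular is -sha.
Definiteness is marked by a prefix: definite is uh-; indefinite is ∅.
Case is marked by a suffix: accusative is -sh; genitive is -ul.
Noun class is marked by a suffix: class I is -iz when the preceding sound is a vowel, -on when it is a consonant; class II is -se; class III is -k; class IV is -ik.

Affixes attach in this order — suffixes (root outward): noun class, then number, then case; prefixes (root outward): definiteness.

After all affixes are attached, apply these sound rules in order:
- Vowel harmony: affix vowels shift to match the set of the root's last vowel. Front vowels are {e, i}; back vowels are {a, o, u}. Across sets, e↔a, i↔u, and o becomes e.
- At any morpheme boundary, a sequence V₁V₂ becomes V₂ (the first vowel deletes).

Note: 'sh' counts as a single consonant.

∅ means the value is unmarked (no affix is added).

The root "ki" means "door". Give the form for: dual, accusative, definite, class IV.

ihkikivsh

Attach noun class class IV -ik → kiik.
Attach number dual -uv → kiikuv.
Attach definiteness definite uh- → uhkiikuv.
Attach case accusative -sh → uhkiikuvsh.
Apply vowel harmony: uhkiikuvsh → ihkiikivsh.
Apply vowel deletion: ihkiikivsh → ihkikivsh.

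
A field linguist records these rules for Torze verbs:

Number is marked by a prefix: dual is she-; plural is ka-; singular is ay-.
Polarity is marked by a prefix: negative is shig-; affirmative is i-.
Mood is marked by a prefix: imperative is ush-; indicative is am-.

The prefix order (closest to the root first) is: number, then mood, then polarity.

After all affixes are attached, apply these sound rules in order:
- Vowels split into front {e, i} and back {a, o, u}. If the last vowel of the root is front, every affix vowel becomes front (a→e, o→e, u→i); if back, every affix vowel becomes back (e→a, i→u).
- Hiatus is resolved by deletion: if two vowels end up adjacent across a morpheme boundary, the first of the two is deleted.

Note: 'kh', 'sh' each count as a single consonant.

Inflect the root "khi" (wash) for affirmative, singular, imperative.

isheykhi

Attach number singular ay- → aykhi.
Attach mood imperative ush- → ushaykhi.
Attach polarity affirmative i- → iushaykhi.
Apply vowel harmony: iushaykhi → iisheykhi.
Apply vowel deletion: iisheykhi → isheykhi.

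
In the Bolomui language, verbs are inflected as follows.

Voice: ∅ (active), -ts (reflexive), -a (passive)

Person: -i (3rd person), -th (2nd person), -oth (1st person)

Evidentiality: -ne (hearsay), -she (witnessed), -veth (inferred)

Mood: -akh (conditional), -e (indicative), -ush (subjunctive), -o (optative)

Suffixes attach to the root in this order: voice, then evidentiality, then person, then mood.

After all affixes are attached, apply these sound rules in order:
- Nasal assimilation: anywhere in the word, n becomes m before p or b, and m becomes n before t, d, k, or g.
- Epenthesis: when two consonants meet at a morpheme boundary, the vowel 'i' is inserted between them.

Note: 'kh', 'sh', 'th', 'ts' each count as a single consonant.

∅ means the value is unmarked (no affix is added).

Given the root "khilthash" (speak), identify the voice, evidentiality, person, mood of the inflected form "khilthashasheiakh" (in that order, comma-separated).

Segment: khilthash-a-she-i-akh.
voice: -a → passive.
evidentiality: -she → witnessed.
person: -i → 3rd person.
mood: -akh → conditional.

passive, witnessed, 3rd person, conditional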